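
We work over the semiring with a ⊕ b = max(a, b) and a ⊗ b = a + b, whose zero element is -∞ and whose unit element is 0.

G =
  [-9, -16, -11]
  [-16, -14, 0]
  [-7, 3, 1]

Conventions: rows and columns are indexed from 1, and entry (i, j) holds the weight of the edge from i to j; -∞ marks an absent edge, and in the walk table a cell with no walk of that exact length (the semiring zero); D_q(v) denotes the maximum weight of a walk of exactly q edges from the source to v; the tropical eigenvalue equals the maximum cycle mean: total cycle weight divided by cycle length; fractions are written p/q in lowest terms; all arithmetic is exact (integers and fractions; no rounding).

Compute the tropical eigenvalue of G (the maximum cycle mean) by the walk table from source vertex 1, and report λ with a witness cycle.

q=0: [0, -∞, -∞]
q=1: [-9, -16, -11]
q=2: [-18, -8, -10]
q=3: [-17, -7, -8]
Optimal cycle mean attained by: cycle 2->3->2, total 0 + 3, length 2.
Answer: λ = 3/2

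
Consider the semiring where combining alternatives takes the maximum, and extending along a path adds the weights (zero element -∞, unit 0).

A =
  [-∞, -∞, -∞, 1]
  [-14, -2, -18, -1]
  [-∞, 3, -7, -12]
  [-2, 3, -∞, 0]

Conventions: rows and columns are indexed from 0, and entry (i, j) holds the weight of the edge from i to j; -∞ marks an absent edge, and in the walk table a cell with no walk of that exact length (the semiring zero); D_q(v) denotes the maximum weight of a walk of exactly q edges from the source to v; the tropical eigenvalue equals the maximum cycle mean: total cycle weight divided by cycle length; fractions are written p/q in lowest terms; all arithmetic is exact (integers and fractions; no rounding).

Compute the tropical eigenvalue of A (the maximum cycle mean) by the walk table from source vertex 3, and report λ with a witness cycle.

q=0: [-∞, -∞, -∞, 0]
q=1: [-2, 3, -∞, 0]
q=2: [-2, 3, -15, 2]
q=3: [0, 5, -15, 2]
q=4: [0, 5, -13, 4]
Optimal cycle mean attained by: cycle 1->3->1, total (-1) + 3, length 2.
Answer: λ = 1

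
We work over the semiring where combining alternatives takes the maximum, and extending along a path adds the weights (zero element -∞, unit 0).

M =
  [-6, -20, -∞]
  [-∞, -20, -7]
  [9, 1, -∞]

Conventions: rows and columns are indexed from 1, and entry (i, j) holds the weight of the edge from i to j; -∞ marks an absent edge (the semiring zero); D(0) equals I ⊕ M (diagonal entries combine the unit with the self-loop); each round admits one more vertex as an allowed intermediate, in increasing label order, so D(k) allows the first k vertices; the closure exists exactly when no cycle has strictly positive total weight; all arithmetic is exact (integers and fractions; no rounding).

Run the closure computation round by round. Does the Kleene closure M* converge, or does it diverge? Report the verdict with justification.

D(0):
  [0, -20, -∞]
  [-∞, 0, -7]
  [9, 1, 0]
D(1):
  [0, -20, -∞]
  [-∞, 0, -7]
  [9, 1, 0]
D(2):
  [0, -20, -27]
  [-∞, 0, -7]
  [9, 1, 0]
D(3):
  [0, -20, -27]
  [2, 0, -7]
  [9, 1, 0]
Key observation: every diagonal entry stays at the unit through all rounds, so no improving cycle exists.
Answer: CONVERGES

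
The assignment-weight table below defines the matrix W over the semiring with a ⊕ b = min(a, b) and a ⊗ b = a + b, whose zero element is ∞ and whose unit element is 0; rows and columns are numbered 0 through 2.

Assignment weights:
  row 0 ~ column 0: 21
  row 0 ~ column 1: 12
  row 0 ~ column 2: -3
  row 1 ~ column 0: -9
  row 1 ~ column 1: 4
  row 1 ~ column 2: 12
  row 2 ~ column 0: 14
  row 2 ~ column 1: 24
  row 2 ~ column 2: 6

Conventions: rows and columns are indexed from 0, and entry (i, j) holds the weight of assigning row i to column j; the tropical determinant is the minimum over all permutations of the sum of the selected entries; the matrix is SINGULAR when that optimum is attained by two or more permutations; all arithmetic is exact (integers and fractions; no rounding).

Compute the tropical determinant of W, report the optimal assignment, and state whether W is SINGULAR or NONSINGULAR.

σ = (0, 1, 2): 21 + 4 + 6 = 31
σ = (0, 2, 1): 21 + 12 + 24 = 57
σ = (1, 0, 2): 12 + (-9) + 6 = 9
σ = (1, 2, 0): 12 + 12 + 14 = 38
σ = (2, 0, 1): (-3) + (-9) + 24 = 12
σ = (2, 1, 0): (-3) + 4 + 14 = 15
Optimal value attained by: σ = (1, 0, 2).
Answer: det⊕(W) = 9; verdict: NONSINGULAR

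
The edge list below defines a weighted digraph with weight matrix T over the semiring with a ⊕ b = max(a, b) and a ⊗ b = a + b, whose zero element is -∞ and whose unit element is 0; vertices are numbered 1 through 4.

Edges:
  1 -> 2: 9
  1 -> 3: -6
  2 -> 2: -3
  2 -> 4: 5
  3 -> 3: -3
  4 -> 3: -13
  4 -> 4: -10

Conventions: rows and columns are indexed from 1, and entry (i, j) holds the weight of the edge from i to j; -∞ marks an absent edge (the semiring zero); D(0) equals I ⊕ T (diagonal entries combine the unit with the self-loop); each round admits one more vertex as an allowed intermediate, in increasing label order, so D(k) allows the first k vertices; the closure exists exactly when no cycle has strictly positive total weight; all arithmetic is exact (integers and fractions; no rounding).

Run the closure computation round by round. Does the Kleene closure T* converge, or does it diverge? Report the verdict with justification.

D(0):
  [0, 9, -6, -∞]
  [-∞, 0, -∞, 5]
  [-∞, -∞, 0, -∞]
  [-∞, -∞, -13, 0]
D(1):
  [0, 9, -6, -∞]
  [-∞, 0, -∞, 5]
  [-∞, -∞, 0, -∞]
  [-∞, -∞, -13, 0]
D(2):
  [0, 9, -6, 14]
  [-∞, 0, -∞, 5]
  [-∞, -∞, 0, -∞]
  [-∞, -∞, -13, 0]
D(3):
  [0, 9, -6, 14]
  [-∞, 0, -∞, 5]
  [-∞, -∞, 0, -∞]
  [-∞, -∞, -13, 0]
D(4):
  [0, 9, 1, 14]
  [-∞, 0, -8, 5]
  [-∞, -∞, 0, -∞]
  [-∞, -∞, -13, 0]
Key observation: every diagonal entry stays at the unit through all rounds, so no improving cycle exists.
Answer: CONVERGES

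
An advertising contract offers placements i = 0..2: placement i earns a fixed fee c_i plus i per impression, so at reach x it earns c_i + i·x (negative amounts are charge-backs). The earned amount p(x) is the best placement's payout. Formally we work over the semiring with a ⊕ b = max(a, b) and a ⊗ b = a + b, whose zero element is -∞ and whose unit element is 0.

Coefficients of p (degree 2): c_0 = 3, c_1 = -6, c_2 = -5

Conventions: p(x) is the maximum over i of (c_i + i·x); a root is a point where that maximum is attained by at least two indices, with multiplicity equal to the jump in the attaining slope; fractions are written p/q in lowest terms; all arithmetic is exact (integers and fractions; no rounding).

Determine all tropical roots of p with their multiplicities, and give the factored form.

hull edge (i=0, c=3) to (i=2, c=-5): slope -4, span 2
Factored form: p(x) = -5 ⊗ (x ⊕ 4) ⊗ (x ⊕ 4)
Answer: roots = 4 (mult 2)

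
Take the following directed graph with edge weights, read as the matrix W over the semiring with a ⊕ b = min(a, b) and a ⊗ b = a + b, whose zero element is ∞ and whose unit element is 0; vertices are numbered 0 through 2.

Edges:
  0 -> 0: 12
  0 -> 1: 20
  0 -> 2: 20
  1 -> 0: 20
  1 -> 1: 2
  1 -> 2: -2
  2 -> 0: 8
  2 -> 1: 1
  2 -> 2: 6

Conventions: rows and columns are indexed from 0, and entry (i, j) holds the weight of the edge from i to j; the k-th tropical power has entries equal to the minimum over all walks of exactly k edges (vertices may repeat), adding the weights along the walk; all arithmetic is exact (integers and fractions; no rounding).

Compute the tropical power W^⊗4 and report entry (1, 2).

W^⊗2:
  [24, 21, 18]
  [6, -1, 0]
  [14, 3, -1]
W^⊗3:
  [26, 19, 19]
  [8, 1, -3]
  [7, 0, 1]
W^⊗4:
  [27, 20, 17]
  [5, -2, -1]
  [9, 2, -2]
Key observation: the optimum is the walk 1->1->2->1->2, with weight 2 + (-2) + 1 + (-2) = -1.
Optimal value attained by: walk 1->1->2->1->2.
Answer: (W^⊗4)[1][2] = -1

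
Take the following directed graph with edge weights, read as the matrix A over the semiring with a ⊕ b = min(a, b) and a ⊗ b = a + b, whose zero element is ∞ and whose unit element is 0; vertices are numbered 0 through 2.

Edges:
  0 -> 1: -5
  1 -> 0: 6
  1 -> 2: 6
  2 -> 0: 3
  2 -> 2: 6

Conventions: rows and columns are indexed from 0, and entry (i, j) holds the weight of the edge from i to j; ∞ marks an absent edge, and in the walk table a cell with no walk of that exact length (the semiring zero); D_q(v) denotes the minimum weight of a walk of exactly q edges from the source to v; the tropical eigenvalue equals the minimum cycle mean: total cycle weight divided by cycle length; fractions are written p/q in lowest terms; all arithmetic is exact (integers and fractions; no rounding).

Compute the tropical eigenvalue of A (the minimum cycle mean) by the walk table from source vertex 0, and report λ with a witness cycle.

q=0: [0, ∞, ∞]
q=1: [∞, -5, ∞]
q=2: [1, ∞, 1]
q=3: [4, -4, 7]
Optimal cycle mean attained by: cycle 0->1->0, total (-5) + 6, length 2.
Answer: λ = 1/2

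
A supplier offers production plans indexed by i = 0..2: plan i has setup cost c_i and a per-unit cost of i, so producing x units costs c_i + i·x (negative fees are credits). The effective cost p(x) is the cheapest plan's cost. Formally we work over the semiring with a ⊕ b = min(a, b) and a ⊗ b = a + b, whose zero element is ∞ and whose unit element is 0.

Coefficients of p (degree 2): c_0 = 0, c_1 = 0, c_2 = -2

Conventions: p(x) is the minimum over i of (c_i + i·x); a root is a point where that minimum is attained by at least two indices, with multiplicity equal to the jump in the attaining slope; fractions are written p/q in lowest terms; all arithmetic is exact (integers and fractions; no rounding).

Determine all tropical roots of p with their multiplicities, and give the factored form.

hull edge (i=0, c=0) to (i=2, c=-2): slope -1, span 2
Factored form: p(x) = -2 ⊗ (x ⊕ 1) ⊗ (x ⊕ 1)
Answer: roots = 1 (mult 2)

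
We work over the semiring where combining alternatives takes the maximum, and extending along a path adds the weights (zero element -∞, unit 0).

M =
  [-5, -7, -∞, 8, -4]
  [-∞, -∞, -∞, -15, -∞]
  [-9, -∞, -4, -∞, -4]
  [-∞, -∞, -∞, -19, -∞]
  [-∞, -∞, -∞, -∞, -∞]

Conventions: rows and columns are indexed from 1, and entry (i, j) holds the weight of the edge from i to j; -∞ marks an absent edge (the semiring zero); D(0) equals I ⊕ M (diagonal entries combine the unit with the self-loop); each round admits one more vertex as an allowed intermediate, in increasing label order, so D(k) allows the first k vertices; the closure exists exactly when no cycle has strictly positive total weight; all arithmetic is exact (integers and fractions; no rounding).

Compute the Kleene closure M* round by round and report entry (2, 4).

D(0):
  [0, -7, -∞, 8, -4]
  [-∞, 0, -∞, -15, -∞]
  [-9, -∞, 0, -∞, -4]
  [-∞, -∞, -∞, 0, -∞]
  [-∞, -∞, -∞, -∞, 0]
D(1):
  [0, -7, -∞, 8, -4]
  [-∞, 0, -∞, -15, -∞]
  [-9, -16, 0, -1, -4]
  [-∞, -∞, -∞, 0, -∞]
  [-∞, -∞, -∞, -∞, 0]
D(2):
  [0, -7, -∞, 8, -4]
  [-∞, 0, -∞, -15, -∞]
  [-9, -16, 0, -1, -4]
  [-∞, -∞, -∞, 0, -∞]
  [-∞, -∞, -∞, -∞, 0]
D(3):
  [0, -7, -∞, 8, -4]
  [-∞, 0, -∞, -15, -∞]
  [-9, -16, 0, -1, -4]
  [-∞, -∞, -∞, 0, -∞]
  [-∞, -∞, -∞, -∞, 0]
D(4):
  [0, -7, -∞, 8, -4]
  [-∞, 0, -∞, -15, -∞]
  [-9, -16, 0, -1, -4]
  [-∞, -∞, -∞, 0, -∞]
  [-∞, -∞, -∞, -∞, 0]
D(5):
  [0, -7, -∞, 8, -4]
  [-∞, 0, -∞, -15, -∞]
  [-9, -16, 0, -1, -4]
  [-∞, -∞, -∞, 0, -∞]
  [-∞, -∞, -∞, -∞, 0]
Answer: M*[2][4] = -15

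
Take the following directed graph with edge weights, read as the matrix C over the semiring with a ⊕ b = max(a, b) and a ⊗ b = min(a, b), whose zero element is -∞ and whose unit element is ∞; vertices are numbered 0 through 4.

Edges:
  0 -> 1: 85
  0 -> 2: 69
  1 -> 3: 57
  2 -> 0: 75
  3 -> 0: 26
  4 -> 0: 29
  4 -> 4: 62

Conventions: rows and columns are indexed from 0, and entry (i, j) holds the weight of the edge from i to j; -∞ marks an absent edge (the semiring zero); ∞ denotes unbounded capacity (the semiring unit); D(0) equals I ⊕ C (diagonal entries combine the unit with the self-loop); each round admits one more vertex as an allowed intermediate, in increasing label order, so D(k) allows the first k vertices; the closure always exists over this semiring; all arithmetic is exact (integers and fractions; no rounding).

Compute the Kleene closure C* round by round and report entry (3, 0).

D(0):
  [∞, 85, 69, -∞, -∞]
  [-∞, ∞, -∞, 57, -∞]
  [75, -∞, ∞, -∞, -∞]
  [26, -∞, -∞, ∞, -∞]
  [29, -∞, -∞, -∞, ∞]
D(1):
  [∞, 85, 69, -∞, -∞]
  [-∞, ∞, -∞, 57, -∞]
  [75, 75, ∞, -∞, -∞]
  [26, 26, 26, ∞, -∞]
  [29, 29, 29, -∞, ∞]
D(2):
  [∞, 85, 69, 57, -∞]
  [-∞, ∞, -∞, 57, -∞]
  [75, 75, ∞, 57, -∞]
  [26, 26, 26, ∞, -∞]
  [29, 29, 29, 29, ∞]
D(3):
  [∞, 85, 69, 57, -∞]
  [-∞, ∞, -∞, 57, -∞]
  [75, 75, ∞, 57, -∞]
  [26, 26, 26, ∞, -∞]
  [29, 29, 29, 29, ∞]
D(4):
  [∞, 85, 69, 57, -∞]
  [26, ∞, 26, 57, -∞]
  [75, 75, ∞, 57, -∞]
  [26, 26, 26, ∞, -∞]
  [29, 29, 29, 29, ∞]
D(5):
  [∞, 85, 69, 57, -∞]
  [26, ∞, 26, 57, -∞]
  [75, 75, ∞, 57, -∞]
  [26, 26, 26, ∞, -∞]
  [29, 29, 29, 29, ∞]
Answer: C*[3][0] = 26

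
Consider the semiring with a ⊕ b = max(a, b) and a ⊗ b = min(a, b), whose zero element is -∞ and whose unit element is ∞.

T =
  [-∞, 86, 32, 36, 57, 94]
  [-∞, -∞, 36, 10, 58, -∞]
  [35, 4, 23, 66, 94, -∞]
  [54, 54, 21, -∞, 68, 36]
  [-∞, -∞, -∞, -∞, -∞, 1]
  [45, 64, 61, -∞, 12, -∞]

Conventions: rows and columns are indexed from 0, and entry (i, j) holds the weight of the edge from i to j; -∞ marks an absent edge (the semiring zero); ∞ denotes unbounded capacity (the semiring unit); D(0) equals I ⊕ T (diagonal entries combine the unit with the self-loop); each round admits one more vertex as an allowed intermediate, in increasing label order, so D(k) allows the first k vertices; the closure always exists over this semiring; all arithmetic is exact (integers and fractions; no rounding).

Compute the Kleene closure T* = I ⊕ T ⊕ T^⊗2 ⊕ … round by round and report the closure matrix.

D(0):
  [∞, 86, 32, 36, 57, 94]
  [-∞, ∞, 36, 10, 58, -∞]
  [35, 4, ∞, 66, 94, -∞]
  [54, 54, 21, ∞, 68, 36]
  [-∞, -∞, -∞, -∞, ∞, 1]
  [45, 64, 61, -∞, 12, ∞]
D(1):
  [∞, 86, 32, 36, 57, 94]
  [-∞, ∞, 36, 10, 58, -∞]
  [35, 35, ∞, 66, 94, 35]
  [54, 54, 32, ∞, 68, 54]
  [-∞, -∞, -∞, -∞, ∞, 1]
  [45, 64, 61, 36, 45, ∞]
D(2):
  [∞, 86, 36, 36, 58, 94]
  [-∞, ∞, 36, 10, 58, -∞]
  [35, 35, ∞, 66, 94, 35]
  [54, 54, 36, ∞, 68, 54]
  [-∞, -∞, -∞, -∞, ∞, 1]
  [45, 64, 61, 36, 58, ∞]
D(3):
  [∞, 86, 36, 36, 58, 94]
  [35, ∞, 36, 36, 58, 35]
  [35, 35, ∞, 66, 94, 35]
  [54, 54, 36, ∞, 68, 54]
  [-∞, -∞, -∞, -∞, ∞, 1]
  [45, 64, 61, 61, 61, ∞]
D(4):
  [∞, 86, 36, 36, 58, 94]
  [36, ∞, 36, 36, 58, 36]
  [54, 54, ∞, 66, 94, 54]
  [54, 54, 36, ∞, 68, 54]
  [-∞, -∞, -∞, -∞, ∞, 1]
  [54, 64, 61, 61, 61, ∞]
D(5):
  [∞, 86, 36, 36, 58, 94]
  [36, ∞, 36, 36, 58, 36]
  [54, 54, ∞, 66, 94, 54]
  [54, 54, 36, ∞, 68, 54]
  [-∞, -∞, -∞, -∞, ∞, 1]
  [54, 64, 61, 61, 61, ∞]
D(6):
  [∞, 86, 61, 61, 61, 94]
  [36, ∞, 36, 36, 58, 36]
  [54, 54, ∞, 66, 94, 54]
  [54, 54, 54, ∞, 68, 54]
  [1, 1, 1, 1, ∞, 1]
  [54, 64, 61, 61, 61, ∞]
Answer: T* = [[∞, 86, 61, 61, 61, 94], [36, ∞, 36, 36, 58, 36], [54, 54, ∞, 66, 94, 54], [54, 54, 54, ∞, 68, 54], [1, 1, 1, 1, ∞, 1], [54, 64, 61, 61, 61, ∞]]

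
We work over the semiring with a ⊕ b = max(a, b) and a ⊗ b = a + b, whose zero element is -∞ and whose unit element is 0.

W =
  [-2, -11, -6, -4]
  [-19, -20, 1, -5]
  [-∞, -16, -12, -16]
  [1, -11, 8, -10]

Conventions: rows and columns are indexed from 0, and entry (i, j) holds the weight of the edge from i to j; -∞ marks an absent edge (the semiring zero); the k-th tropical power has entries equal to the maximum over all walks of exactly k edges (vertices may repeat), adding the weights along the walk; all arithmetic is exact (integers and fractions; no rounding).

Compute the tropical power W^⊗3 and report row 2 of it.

W^⊗2:
  [-3, -13, 4, -6]
  [-4, -15, 3, -15]
  [-15, -27, -8, -21]
  [-1, -8, -2, -3]
W^⊗3:
  [-5, -12, 2, -7]
  [-6, -13, -7, -8]
  [-17, -24, -13, -19]
  [-2, -12, 5, -5]
Answer: row 2 of W^⊗3 = [-17, -24, -13, -19]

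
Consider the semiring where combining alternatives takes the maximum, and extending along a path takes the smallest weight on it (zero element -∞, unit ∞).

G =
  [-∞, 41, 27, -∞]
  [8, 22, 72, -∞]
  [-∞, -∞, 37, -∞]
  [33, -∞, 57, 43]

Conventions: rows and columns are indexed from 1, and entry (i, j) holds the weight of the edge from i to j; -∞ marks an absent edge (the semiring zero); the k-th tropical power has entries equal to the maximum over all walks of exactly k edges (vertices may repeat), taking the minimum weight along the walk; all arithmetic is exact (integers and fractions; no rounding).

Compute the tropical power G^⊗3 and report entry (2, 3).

G^⊗2:
  [8, 22, 41, -∞]
  [8, 22, 37, -∞]
  [-∞, -∞, 37, -∞]
  [33, 33, 43, 43]
G^⊗3:
  [8, 22, 37, -∞]
  [8, 22, 37, -∞]
  [-∞, -∞, 37, -∞]
  [33, 33, 43, 43]
Key observation: the optimum is the walk 2->3->3->3, with weight 72 min 37 min 37 = 37.
Optimal value attained by: walk 2->3->3->3.
Answer: (G^⊗3)[2][3] = 37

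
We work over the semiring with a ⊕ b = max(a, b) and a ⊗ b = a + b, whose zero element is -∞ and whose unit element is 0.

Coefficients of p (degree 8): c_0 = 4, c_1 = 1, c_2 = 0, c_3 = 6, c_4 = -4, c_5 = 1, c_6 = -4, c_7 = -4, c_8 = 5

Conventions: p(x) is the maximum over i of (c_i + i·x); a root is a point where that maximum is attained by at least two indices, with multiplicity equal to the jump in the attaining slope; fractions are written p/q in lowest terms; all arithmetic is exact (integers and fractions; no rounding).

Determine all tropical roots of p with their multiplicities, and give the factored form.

hull edge (i=0, c=4) to (i=3, c=6): slope 2/3, span 3
hull edge (i=3, c=6) to (i=8, c=5): slope -1/5, span 5
Factored form: p(x) = 5 ⊗ (x ⊕ (-2/3)) ⊗ (x ⊕ (-2/3)) ⊗ (x ⊕ (-2/3)) ⊗ (x ⊕ 1/5) ⊗ (x ⊕ 1/5) ⊗ (x ⊕ 1/5) ⊗ (x ⊕ 1/5) ⊗ (x ⊕ 1/5)
Answer: roots = -2/3 (mult 3), 1/5 (mult 5)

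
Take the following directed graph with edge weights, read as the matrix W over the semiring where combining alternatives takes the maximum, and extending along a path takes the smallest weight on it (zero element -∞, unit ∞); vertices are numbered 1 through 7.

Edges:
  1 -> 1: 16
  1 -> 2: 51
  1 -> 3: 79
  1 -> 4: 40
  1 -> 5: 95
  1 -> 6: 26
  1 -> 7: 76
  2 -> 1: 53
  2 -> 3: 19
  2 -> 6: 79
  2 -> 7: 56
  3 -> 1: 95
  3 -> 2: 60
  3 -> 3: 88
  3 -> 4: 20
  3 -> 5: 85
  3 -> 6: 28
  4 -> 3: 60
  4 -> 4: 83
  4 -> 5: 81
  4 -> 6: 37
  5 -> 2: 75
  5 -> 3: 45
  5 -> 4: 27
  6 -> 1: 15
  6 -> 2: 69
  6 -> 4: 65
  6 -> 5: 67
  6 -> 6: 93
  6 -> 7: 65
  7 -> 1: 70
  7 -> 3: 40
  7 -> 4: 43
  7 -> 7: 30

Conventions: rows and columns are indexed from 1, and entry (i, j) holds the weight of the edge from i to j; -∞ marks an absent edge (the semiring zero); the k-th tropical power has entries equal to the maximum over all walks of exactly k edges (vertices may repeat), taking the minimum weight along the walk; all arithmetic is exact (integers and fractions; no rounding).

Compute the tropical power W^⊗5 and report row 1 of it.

W^⊗2:
  [79, 75, 79, 43, 79, 51, 51]
  [56, 69, 53, 65, 67, 79, 65]
  [88, 75, 88, 40, 95, 60, 76]
  [60, 75, 60, 83, 81, 37, 37]
  [53, 45, 45, 27, 45, 75, 56]
  [65, 69, 60, 65, 67, 93, 65]
  [40, 51, 70, 43, 70, 37, 70]
W^⊗3:
  [79, 75, 79, 51, 79, 75, 76]
  [65, 69, 60, 65, 67, 79, 65]
  [88, 75, 88, 60, 88, 75, 76]
  [60, 75, 60, 83, 81, 75, 60]
  [56, 69, 53, 65, 67, 75, 65]
  [65, 69, 65, 65, 67, 93, 65]
  [70, 70, 70, 43, 70, 51, 51]
W^⊗4:
  [79, 75, 79, 65, 79, 75, 76]
  [65, 69, 65, 65, 67, 79, 65]
  [88, 75, 88, 65, 88, 75, 76]
  [60, 75, 60, 83, 81, 75, 65]
  [65, 69, 60, 65, 67, 75, 65]
  [65, 69, 65, 65, 67, 93, 65]
  [70, 70, 70, 51, 70, 70, 70]
W^⊗5:
  [79, 75, 79, 65, 79, 75, 76]
  [65, 69, 65, 65, 67, 79, 65]
  [88, 75, 88, 65, 88, 75, 76]
  [65, 75, 60, 83, 81, 75, 65]
  [65, 69, 65, 65, 67, 75, 65]
  [65, 69, 65, 65, 67, 93, 65]
  [70, 70, 70, 65, 70, 70, 70]
Answer: row 1 of W^⊗5 = [79, 75, 79, 65, 79, 75, 76]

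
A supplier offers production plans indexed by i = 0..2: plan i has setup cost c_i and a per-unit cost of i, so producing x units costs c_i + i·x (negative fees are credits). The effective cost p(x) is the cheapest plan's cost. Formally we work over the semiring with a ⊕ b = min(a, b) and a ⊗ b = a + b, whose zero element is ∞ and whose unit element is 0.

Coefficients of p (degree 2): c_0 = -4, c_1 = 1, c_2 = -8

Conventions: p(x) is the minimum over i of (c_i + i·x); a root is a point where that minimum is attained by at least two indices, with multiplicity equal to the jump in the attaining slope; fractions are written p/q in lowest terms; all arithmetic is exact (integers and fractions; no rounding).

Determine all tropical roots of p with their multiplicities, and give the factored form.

hull edge (i=0, c=-4) to (i=2, c=-8): slope -2, span 2
Factored form: p(x) = -8 ⊗ (x ⊕ 2) ⊗ (x ⊕ 2)
Answer: roots = 2 (mult 2)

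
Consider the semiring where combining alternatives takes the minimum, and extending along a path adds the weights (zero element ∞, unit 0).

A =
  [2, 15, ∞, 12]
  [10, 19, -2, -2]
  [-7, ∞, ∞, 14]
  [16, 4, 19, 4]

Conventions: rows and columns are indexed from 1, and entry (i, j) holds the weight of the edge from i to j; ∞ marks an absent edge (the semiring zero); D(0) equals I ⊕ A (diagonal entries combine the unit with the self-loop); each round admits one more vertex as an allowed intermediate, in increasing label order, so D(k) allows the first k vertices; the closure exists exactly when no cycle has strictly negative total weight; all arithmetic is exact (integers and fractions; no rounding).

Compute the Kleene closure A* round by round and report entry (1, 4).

D(0):
  [0, 15, ∞, 12]
  [10, 0, -2, -2]
  [-7, ∞, 0, 14]
  [16, 4, 19, 0]
D(1):
  [0, 15, ∞, 12]
  [10, 0, -2, -2]
  [-7, 8, 0, 5]
  [16, 4, 19, 0]
D(2):
  [0, 15, 13, 12]
  [10, 0, -2, -2]
  [-7, 8, 0, 5]
  [14, 4, 2, 0]
D(3):
  [0, 15, 13, 12]
  [-9, 0, -2, -2]
  [-7, 8, 0, 5]
  [-5, 4, 2, 0]
D(4):
  [0, 15, 13, 12]
  [-9, 0, -2, -2]
  [-7, 8, 0, 5]
  [-5, 4, 2, 0]
Answer: A*[1][4] = 12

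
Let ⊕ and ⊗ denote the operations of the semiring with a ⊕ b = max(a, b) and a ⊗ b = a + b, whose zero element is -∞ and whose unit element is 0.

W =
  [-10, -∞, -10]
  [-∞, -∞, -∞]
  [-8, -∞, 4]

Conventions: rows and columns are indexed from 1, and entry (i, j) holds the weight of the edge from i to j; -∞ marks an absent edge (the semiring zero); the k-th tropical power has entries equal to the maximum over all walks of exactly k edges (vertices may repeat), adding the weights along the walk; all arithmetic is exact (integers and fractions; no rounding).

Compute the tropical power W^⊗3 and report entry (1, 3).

W^⊗2:
  [-18, -∞, -6]
  [-∞, -∞, -∞]
  [-4, -∞, 8]
W^⊗3:
  [-14, -∞, -2]
  [-∞, -∞, -∞]
  [0, -∞, 12]
Key observation: the optimum is the walk 1->3->3->3, with weight (-10) + 4 + 4 = -2.
Optimal value attained by: walk 1->3->3->3.
Answer: (W^⊗3)[1][3] = -2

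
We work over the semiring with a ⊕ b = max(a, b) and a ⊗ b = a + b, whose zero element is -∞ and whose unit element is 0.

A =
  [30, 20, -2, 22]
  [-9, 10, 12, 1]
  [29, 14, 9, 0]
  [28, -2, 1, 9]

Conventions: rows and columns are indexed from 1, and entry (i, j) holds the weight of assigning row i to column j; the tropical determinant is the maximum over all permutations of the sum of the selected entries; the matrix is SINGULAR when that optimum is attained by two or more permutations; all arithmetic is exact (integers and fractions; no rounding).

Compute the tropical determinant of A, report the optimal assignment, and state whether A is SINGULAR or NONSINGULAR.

σ = (1, 2, 3, 4): 30 + 10 + 9 + 9 = 58
σ = (1, 2, 4, 3): 30 + 10 + 0 + 1 = 41
σ = (1, 3, 2, 4): 30 + 12 + 14 + 9 = 65
σ = (1, 3, 4, 2): 30 + 12 + 0 + (-2) = 40
σ = (1, 4, 2, 3): 30 + 1 + 14 + 1 = 46
σ = (1, 4, 3, 2): 30 + 1 + 9 + (-2) = 38
σ = (2, 1, 3, 4): 20 + (-9) + 9 + 9 = 29
σ = (2, 1, 4, 3): 20 + (-9) + 0 + 1 = 12
σ = (2, 3, 1, 4): 20 + 12 + 29 + 9 = 70
σ = (2, 3, 4, 1): 20 + 12 + 0 + 28 = 60
σ = (2, 4, 1, 3): 20 + 1 + 29 + 1 = 51
σ = (2, 4, 3, 1): 20 + 1 + 9 + 28 = 58
σ = (3, 1, 2, 4): (-2) + (-9) + 14 + 9 = 12
σ = (3, 1, 4, 2): (-2) + (-9) + 0 + (-2) = -13
σ = (3, 2, 1, 4): (-2) + 10 + 29 + 9 = 46
σ = (3, 2, 4, 1): (-2) + 10 + 0 + 28 = 36
σ = (3, 4, 1, 2): (-2) + 1 + 29 + (-2) = 26
σ = (3, 4, 2, 1): (-2) + 1 + 14 + 28 = 41
σ = (4, 1, 2, 3): 22 + (-9) + 14 + 1 = 28
σ = (4, 1, 3, 2): 22 + (-9) + 9 + (-2) = 20
σ = (4, 2, 1, 3): 22 + 10 + 29 + 1 = 62
σ = (4, 2, 3, 1): 22 + 10 + 9 + 28 = 69
σ = (4, 3, 1, 2): 22 + 12 + 29 + (-2) = 61
σ = (4, 3, 2, 1): 22 + 12 + 14 + 28 = 76
Optimal value attained by: σ = (4, 3, 2, 1).
Answer: det⊕(A) = 76; verdict: NONSINGULAR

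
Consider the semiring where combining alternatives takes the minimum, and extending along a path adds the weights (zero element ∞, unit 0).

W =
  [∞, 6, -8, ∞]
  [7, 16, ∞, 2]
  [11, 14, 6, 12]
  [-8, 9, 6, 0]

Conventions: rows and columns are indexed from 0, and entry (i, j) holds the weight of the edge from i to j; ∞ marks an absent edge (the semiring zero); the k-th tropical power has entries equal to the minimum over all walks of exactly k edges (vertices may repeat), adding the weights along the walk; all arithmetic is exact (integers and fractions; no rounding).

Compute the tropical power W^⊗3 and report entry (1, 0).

W^⊗2:
  [3, 6, -2, 4]
  [-6, 11, -1, 2]
  [4, 17, 3, 12]
  [-8, -2, -16, 0]
W^⊗3:
  [-4, 9, -5, 4]
  [-6, 0, -14, 2]
  [4, 10, -4, 12]
  [-8, -2, -16, -4]
Key observation: the optimum is the walk 1->3->3->0, with weight 2 + 0 + (-8) = -6.
Optimal value attained by: walk 1->3->3->0.
Answer: (W^⊗3)[1][0] = -6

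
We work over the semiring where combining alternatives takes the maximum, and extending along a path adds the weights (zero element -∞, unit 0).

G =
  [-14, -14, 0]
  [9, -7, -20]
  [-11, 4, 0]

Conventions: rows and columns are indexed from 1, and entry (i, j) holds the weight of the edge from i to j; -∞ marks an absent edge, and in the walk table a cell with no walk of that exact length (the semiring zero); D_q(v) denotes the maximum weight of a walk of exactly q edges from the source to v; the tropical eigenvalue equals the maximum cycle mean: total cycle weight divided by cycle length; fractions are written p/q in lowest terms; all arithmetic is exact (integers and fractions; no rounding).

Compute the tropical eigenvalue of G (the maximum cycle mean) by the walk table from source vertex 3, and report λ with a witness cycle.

q=0: [-∞, -∞, 0]
q=1: [-11, 4, 0]
q=2: [13, 4, 0]
q=3: [13, 4, 13]
Optimal cycle mean attained by: cycle 1->3->2->1, total 0 + 4 + 9, length 3.
Answer: λ = 13/3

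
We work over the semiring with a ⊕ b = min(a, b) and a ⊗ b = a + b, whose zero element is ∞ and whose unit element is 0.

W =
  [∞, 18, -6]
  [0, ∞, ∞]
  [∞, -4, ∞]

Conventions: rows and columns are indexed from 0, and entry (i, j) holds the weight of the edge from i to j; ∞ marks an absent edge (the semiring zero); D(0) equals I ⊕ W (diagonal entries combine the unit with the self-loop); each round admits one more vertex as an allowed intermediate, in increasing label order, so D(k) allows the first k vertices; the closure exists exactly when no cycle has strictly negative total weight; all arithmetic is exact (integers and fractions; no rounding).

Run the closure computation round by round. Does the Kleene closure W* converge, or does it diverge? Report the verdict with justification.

D(0):
  [0, 18, -6]
  [0, 0, ∞]
  [∞, -4, 0]
D(1):
  [0, 18, -6]
  [0, 0, -6]
  [∞, -4, 0]
Detection: at round 2, diagonal entry (2, 2) turns strictly negative.
Key observation: the cycle 2->1->0->2 has total weight (-4) + 0 + (-6), which is strictly negative.
Answer: DIVERGES — negative cycle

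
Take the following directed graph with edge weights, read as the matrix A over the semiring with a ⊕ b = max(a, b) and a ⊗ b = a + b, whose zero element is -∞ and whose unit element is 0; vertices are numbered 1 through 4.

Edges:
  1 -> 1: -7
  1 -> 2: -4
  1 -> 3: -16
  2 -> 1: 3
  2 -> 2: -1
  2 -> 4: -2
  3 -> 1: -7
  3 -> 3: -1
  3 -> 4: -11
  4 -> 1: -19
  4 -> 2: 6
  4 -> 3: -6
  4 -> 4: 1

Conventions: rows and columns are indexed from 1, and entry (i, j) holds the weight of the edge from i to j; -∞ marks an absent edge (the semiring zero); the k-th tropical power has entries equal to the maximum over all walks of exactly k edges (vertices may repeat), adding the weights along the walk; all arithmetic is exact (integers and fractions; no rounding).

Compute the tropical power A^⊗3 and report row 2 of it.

A^⊗2:
  [-1, -5, -17, -6]
  [2, 4, -8, -1]
  [-8, -5, -2, -10]
  [9, 7, -5, 4]
A^⊗3:
  [-2, 0, -12, -5]
  [7, 5, -7, 2]
  [-2, -4, -3, -7]
  [10, 10, -2, 5]
Answer: row 2 of A^⊗3 = [7, 5, -7, 2]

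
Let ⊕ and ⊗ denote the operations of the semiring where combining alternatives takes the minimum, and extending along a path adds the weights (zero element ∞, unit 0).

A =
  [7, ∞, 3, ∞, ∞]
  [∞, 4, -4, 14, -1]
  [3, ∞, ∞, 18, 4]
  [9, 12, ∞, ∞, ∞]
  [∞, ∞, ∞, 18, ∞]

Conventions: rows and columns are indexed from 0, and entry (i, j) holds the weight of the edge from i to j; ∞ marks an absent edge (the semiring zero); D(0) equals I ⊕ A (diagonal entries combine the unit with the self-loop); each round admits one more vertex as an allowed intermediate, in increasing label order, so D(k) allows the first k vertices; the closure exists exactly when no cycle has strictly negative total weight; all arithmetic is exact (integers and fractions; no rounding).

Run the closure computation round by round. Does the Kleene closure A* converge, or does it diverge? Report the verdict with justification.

D(0):
  [0, ∞, 3, ∞, ∞]
  [∞, 0, -4, 14, -1]
  [3, ∞, 0, 18, 4]
  [9, 12, ∞, 0, ∞]
  [∞, ∞, ∞, 18, 0]
D(1):
  [0, ∞, 3, ∞, ∞]
  [∞, 0, -4, 14, -1]
  [3, ∞, 0, 18, 4]
  [9, 12, 12, 0, ∞]
  [∞, ∞, ∞, 18, 0]
D(2):
  [0, ∞, 3, ∞, ∞]
  [∞, 0, -4, 14, -1]
  [3, ∞, 0, 18, 4]
  [9, 12, 8, 0, 11]
  [∞, ∞, ∞, 18, 0]
D(3):
  [0, ∞, 3, 21, 7]
  [-1, 0, -4, 14, -1]
  [3, ∞, 0, 18, 4]
  [9, 12, 8, 0, 11]
  [∞, ∞, ∞, 18, 0]
D(4):
  [0, 33, 3, 21, 7]
  [-1, 0, -4, 14, -1]
  [3, 30, 0, 18, 4]
  [9, 12, 8, 0, 11]
  [27, 30, 26, 18, 0]
D(5):
  [0, 33, 3, 21, 7]
  [-1, 0, -4, 14, -1]
  [3, 30, 0, 18, 4]
  [9, 12, 8, 0, 11]
  [27, 30, 26, 18, 0]
Key observation: every diagonal entry stays at the unit through all rounds, so no improving cycle exists.
Answer: CONVERGES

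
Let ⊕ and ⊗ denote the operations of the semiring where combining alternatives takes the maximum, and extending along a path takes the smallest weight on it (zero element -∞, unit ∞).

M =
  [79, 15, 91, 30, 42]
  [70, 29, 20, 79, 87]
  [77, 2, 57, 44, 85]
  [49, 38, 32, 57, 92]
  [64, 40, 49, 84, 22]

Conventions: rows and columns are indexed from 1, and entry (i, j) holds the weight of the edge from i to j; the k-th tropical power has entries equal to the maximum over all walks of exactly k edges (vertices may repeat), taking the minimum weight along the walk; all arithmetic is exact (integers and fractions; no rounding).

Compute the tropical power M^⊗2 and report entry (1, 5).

M^⊗2:
  [79, 40, 79, 44, 85]
  [70, 40, 70, 84, 79]
  [77, 40, 77, 84, 57]
  [64, 40, 49, 84, 57]
  [64, 38, 64, 57, 84]
Key observation: the optimum is the walk 1->3->5, with weight 91 min 85 = 85.
Optimal value attained by: walk 1->3->5.
Answer: (M^⊗2)[1][5] = 85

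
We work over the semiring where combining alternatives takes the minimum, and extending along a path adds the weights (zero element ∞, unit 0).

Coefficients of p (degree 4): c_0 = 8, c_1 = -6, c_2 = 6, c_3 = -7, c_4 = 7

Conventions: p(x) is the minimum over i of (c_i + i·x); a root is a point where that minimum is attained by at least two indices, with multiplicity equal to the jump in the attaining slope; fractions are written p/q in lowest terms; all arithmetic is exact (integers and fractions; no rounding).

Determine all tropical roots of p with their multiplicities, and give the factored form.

hull edge (i=0, c=8) to (i=1, c=-6): slope -14, span 1
hull edge (i=1, c=-6) to (i=3, c=-7): slope -1/2, span 2
hull edge (i=3, c=-7) to (i=4, c=7): slope 14, span 1
Factored form: p(x) = 7 ⊗ (x ⊕ (-14)) ⊗ (x ⊕ 1/2) ⊗ (x ⊕ 1/2) ⊗ (x ⊕ 14)
Answer: roots = -14 (mult 1), 1/2 (mult 2), 14 (mult 1)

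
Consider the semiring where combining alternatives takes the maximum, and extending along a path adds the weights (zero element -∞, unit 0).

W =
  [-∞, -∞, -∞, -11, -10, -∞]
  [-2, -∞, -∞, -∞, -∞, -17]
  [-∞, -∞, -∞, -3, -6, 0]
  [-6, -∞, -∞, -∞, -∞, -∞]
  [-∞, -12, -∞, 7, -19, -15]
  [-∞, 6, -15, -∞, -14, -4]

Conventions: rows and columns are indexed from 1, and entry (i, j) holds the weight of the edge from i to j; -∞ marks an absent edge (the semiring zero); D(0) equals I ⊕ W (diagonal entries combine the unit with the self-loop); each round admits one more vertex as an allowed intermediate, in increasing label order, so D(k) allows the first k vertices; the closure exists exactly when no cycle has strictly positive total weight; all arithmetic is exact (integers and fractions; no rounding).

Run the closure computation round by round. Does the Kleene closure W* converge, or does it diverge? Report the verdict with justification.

D(0):
  [0, -∞, -∞, -11, -10, -∞]
  [-2, 0, -∞, -∞, -∞, -17]
  [-∞, -∞, 0, -3, -6, 0]
  [-6, -∞, -∞, 0, -∞, -∞]
  [-∞, -12, -∞, 7, 0, -15]
  [-∞, 6, -15, -∞, -14, 0]
D(1):
  [0, -∞, -∞, -11, -10, -∞]
  [-2, 0, -∞, -13, -12, -17]
  [-∞, -∞, 0, -3, -6, 0]
  [-6, -∞, -∞, 0, -16, -∞]
  [-∞, -12, -∞, 7, 0, -15]
  [-∞, 6, -15, -∞, -14, 0]
D(2):
  [0, -∞, -∞, -11, -10, -∞]
  [-2, 0, -∞, -13, -12, -17]
  [-∞, -∞, 0, -3, -6, 0]
  [-6, -∞, -∞, 0, -16, -∞]
  [-14, -12, -∞, 7, 0, -15]
  [4, 6, -15, -7, -6, 0]
D(3):
  [0, -∞, -∞, -11, -10, -∞]
  [-2, 0, -∞, -13, -12, -17]
  [-∞, -∞, 0, -3, -6, 0]
  [-6, -∞, -∞, 0, -16, -∞]
  [-14, -12, -∞, 7, 0, -15]
  [4, 6, -15, -7, -6, 0]
D(4):
  [0, -∞, -∞, -11, -10, -∞]
  [-2, 0, -∞, -13, -12, -17]
  [-9, -∞, 0, -3, -6, 0]
  [-6, -∞, -∞, 0, -16, -∞]
  [1, -12, -∞, 7, 0, -15]
  [4, 6, -15, -7, -6, 0]
D(5):
  [0, -22, -∞, -3, -10, -25]
  [-2, 0, -∞, -5, -12, -17]
  [-5, -18, 0, 1, -6, 0]
  [-6, -28, -∞, 0, -16, -31]
  [1, -12, -∞, 7, 0, -15]
  [4, 6, -15, 1, -6, 0]
D(6):
  [0, -19, -40, -3, -10, -25]
  [-2, 0, -32, -5, -12, -17]
  [4, 6, 0, 1, -6, 0]
  [-6, -25, -46, 0, -16, -31]
  [1, -9, -30, 7, 0, -15]
  [4, 6, -15, 1, -6, 0]
Key observation: every diagonal entry stays at the unit through all rounds, so no improving cycle exists.
Answer: CONVERGES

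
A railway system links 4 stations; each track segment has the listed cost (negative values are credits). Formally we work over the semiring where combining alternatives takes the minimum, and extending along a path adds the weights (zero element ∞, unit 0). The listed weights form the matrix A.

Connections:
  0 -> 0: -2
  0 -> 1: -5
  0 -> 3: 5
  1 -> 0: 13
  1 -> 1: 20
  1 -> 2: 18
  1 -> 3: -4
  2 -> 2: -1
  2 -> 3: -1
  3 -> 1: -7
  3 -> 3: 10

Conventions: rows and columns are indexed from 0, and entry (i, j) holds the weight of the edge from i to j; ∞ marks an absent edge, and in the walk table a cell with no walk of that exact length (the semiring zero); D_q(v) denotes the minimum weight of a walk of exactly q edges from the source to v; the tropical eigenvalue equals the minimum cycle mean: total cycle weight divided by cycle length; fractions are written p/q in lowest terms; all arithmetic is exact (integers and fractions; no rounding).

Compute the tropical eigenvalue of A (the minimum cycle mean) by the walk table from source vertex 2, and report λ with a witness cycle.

q=0: [∞, ∞, 0, ∞]
q=1: [∞, ∞, -1, -1]
q=2: [∞, -8, -2, -2]
q=3: [5, -9, -3, -12]
q=4: [3, -19, -4, -13]
Optimal cycle mean attained by: cycle 1->3->1, total (-4) + (-7), length 2.
Answer: λ = -11/2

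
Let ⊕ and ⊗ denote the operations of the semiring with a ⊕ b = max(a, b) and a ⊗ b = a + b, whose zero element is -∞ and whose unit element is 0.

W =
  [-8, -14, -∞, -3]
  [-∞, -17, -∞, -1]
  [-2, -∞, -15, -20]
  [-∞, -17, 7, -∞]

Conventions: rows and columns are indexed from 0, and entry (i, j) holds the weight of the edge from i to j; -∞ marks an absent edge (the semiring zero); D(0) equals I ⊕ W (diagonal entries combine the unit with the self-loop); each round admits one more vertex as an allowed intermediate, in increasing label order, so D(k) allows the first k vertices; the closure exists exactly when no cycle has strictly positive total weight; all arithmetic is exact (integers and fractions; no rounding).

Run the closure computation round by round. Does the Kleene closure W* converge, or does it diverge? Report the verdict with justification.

D(0):
  [0, -14, -∞, -3]
  [-∞, 0, -∞, -1]
  [-2, -∞, 0, -20]
  [-∞, -17, 7, 0]
D(1):
  [0, -14, -∞, -3]
  [-∞, 0, -∞, -1]
  [-2, -16, 0, -5]
  [-∞, -17, 7, 0]
D(2):
  [0, -14, -∞, -3]
  [-∞, 0, -∞, -1]
  [-2, -16, 0, -5]
  [-∞, -17, 7, 0]
Detection: at round 3, diagonal entry (3, 3) turns strictly positive.
Key observation: the cycle 3->2->0->3 has total weight 7 + (-2) + (-3), which is strictly positive.
Answer: DIVERGES — positive cycle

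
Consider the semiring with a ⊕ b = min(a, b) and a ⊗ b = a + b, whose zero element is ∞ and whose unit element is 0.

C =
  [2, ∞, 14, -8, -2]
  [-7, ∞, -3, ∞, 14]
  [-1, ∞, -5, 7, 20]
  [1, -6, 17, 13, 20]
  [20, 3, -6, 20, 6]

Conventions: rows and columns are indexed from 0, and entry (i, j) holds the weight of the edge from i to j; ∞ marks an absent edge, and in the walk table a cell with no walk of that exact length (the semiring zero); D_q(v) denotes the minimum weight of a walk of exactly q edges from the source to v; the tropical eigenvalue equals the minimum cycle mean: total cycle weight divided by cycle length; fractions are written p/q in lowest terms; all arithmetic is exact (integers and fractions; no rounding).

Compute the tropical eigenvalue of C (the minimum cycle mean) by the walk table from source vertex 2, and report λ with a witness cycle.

q=0: [∞, ∞, 0, ∞, ∞]
q=1: [-1, ∞, -5, 7, 20]
q=2: [-6, 1, -10, -9, -3]
q=3: [-11, -15, -15, -14, -8]
q=4: [-22, -20, -20, -19, -13]
q=5: [-27, -25, -25, -30, -24]
Optimal cycle mean attained by: cycle 0->3->1->0, total (-8) + (-6) + (-7), length 3.
Answer: λ = -7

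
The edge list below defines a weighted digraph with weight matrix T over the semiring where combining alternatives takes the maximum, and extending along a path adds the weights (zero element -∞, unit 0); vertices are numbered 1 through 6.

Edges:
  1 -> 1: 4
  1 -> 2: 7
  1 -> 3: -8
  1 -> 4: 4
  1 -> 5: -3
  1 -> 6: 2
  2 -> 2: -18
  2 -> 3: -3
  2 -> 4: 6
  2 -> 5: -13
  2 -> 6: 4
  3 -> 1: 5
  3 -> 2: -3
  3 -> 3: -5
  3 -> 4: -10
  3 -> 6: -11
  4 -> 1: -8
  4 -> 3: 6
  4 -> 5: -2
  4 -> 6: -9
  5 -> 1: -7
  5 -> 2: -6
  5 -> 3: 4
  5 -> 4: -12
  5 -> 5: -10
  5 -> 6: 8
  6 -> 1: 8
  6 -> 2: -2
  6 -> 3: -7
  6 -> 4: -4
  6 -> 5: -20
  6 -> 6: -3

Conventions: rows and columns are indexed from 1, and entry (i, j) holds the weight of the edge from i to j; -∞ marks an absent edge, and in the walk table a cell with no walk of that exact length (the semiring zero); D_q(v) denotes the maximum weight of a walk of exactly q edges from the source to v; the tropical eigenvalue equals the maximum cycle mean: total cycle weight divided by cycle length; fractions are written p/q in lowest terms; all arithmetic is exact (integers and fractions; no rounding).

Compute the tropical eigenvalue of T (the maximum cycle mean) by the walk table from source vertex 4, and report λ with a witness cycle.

q=0: [-∞, -∞, -∞, 0, -∞, -∞]
q=1: [-8, -∞, 6, -∞, -2, -9]
q=2: [11, 3, 2, -4, -11, 6]
q=3: [15, 18, 3, 15, 8, 13]
q=4: [21, 22, 21, 24, 13, 22]
q=5: [30, 28, 30, 28, 22, 26]
q=6: [35, 37, 34, 34, 27, 32]
Optimal cycle mean attained by: cycle 1->2->6->1, total 7 + 4 + 8, length 3.
Answer: λ = 19/3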